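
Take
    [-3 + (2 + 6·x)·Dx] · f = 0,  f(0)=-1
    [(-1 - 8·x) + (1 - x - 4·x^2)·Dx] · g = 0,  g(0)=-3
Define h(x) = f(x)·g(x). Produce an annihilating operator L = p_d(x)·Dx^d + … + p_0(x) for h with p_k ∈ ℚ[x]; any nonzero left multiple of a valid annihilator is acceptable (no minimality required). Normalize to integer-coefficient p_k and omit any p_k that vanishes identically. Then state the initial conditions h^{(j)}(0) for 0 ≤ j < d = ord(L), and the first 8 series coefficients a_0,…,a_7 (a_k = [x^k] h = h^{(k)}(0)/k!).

L = (5 + 19·x + 36·x^2) + (-2 - 4·x + 14·x^2 + 24·x^3)·Dx  (order 1).
h: a_k = 3, 15/2, 129/8, 819/16, 13593/128, 84705/256, 727869/1024, 4382811/2048, …
ICs: h(0) = 3.

f: a_k = -1, -3/2, 9/8, -27/16, 405/128, -1701/256, 15309/1024, -72171/2048, …
g: a_k = -3, -3, -15, -27, -87, -195, -543, -1323, …
L₀ := L_f ⊗_s L_g (sym. prod.), ord ≤ 1.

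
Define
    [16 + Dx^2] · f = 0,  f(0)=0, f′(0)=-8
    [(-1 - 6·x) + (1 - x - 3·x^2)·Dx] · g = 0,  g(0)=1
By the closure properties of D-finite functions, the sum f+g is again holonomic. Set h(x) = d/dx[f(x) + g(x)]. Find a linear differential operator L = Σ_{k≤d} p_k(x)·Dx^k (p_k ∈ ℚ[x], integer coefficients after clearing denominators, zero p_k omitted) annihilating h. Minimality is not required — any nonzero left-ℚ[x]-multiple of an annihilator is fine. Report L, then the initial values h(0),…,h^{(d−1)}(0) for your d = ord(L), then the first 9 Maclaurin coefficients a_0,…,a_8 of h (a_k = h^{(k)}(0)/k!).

L = (4672 + 20416·x + 66304·x^2 + 32640·x^3 + 66240·x^4 + 62208·x^5 + 62208·x^6) + (-464 - 2352·x + 3792·x^2 + 6752·x^3 - 2400·x^4 + 5184·x^5 + 24192·x^6 + 20736·x^7)·Dx + (292 + 1276·x + 4144·x^2 + 2040·x^3 + 4140·x^4 + 3888·x^5 + 3888·x^6)·Dx^2 + (-29 - 147·x + 237·x^2 + 422·x^3 - 150·x^4 + 324·x^5 + 1512·x^6 + 1296·x^7)·Dx^3  (order 3).
h: a_k = -7, 8, 85, 76, 344/3, 582, 70403/45, 4064, 3281669/315, …
ICs: h(0) = -7, h′(0) = 8, h′′(0) = 170.

f: a_k = 0, -8, 0, 64/3, 0, -256/15, 0, 2048/315, 0, …
g: a_k = 1, 1, 4, 7, 19, 40, 97, 217, 508, …
Weyl lclm of L_f,L_g ⇒ L₀ (ord ≤ 3).
h₀' ⇒ L via d/dx closure of L₀.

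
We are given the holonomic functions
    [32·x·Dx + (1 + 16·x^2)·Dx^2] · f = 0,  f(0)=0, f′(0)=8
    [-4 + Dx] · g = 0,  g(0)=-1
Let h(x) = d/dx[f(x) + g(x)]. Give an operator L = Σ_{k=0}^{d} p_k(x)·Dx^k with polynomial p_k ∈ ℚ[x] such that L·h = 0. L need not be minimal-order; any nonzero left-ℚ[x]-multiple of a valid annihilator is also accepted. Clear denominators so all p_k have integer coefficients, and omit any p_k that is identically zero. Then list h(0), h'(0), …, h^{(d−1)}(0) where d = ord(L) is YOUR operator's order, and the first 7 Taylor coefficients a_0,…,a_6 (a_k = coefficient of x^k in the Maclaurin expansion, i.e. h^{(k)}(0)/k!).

L = (32 - 256·x - 512·x^2) + (-12 + 48·x + 64·x^2 - 256·x^3)·Dx + (1 + 4·x + 16·x^2 + 64·x^3)·Dx^2  (order 2).
h: a_k = 4, -16, -160, -128/3, 6016/3, -512/15, -1475584/45, …
ICs: h(0) = 4, h′(0) = -16.

f: a_k = 0, 8, 0, -128/3, 0, 2048/5, 0, …
g: a_k = -1, -4, -8, -32/3, -32/3, -128/15, -256/45, …
f+g: L₀ = lclm(L_f,L_g), ord ≤ 2+1.
Differentiate: ansatz ord ≤ ord L₀ ⇒ L.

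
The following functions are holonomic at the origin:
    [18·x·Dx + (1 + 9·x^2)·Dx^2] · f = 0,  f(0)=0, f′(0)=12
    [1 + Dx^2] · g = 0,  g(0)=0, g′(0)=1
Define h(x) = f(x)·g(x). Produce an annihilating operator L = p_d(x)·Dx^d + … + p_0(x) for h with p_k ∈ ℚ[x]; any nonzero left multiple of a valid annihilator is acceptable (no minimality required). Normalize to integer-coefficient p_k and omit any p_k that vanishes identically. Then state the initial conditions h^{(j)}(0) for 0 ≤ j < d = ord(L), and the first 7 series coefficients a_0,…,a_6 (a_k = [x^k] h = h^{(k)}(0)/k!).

f: a_k = 0, 12, 0, -36, 0, 972/5, 0, …
g: a_k = 0, 1, 0, -1/6, 0, 1/120, 0, …
h₀=f·g: eliminate ⇒ L₀, order ≤ 2·2.
L = (370 + 9594·x^2 + 4131·x^4 + 2916·x^6 + 6561·x^8) + (684·x + 6804·x^3 + 8748·x^5 + 26244·x^7)·Dx + (380 + 9792·x^2 + 5346·x^4 + 5832·x^6 + 13122·x^8)·Dx^2 + (684·x + 6804·x^3 + 8748·x^5 + 26244·x^7)·Dx^3 + (10 + 198·x^2 + 1215·x^4 + 2916·x^6 + 6561·x^8)·Dx^4  (order 4).
h: a_k = 0, 0, 12, 0, -38, 0, 401/2, …
ICs: h(0) = 0, h′(0) = 0, h′′(0) = 24, h′′′(0) = 0.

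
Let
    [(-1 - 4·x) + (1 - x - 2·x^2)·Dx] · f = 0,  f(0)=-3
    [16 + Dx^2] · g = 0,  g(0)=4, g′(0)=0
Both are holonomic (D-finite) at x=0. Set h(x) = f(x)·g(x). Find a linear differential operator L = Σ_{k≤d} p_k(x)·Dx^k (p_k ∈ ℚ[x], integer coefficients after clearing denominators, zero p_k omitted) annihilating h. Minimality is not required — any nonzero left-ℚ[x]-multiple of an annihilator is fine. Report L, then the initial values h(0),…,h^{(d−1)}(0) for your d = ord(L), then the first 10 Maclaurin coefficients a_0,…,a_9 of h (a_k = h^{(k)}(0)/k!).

f: a_k = -3, -3, -9, -15, -33, -63, -129, -255, -513, -1023, …
g: a_k = 4, 0, -32, 0, 128/3, 0, -1024/45, 0, 2048/315, 0, …
Product ⇒ symmetric product L₀, ord ≤ 2.
L = (-12 + 16·x + 32·x^2) + (2 + 8·x)·Dx + (-1 + x + 2·x^2)·Dx^2  (order 2).
h: a_k = -12, -12, 60, 36, 28, 100, 3364/15, 6364/15, 89596/105, 59564/35, …
ICs: h(0) = -12, h′(0) = -12.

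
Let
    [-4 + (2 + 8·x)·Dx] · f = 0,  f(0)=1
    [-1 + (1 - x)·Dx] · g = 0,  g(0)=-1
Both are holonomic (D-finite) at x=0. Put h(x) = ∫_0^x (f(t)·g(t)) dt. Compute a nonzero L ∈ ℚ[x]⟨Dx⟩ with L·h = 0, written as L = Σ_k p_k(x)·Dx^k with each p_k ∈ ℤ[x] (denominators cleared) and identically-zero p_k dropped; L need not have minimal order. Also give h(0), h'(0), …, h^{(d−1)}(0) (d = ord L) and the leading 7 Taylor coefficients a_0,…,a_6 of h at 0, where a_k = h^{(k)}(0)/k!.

f: a_k = 1, 2, -2, 4, -10, 28, -84, …
g: a_k = -1, -1, -1, -1, -1, -1, -1, …
h₀=f·g: eliminate ⇒ L₀, order ≤ 1·1.
h=∫h₀ ⇒ L = L₀·Dx.
L = (3 + 2·x)·Dx + (-1 - 3·x + 4·x^2)·Dx^2  (order 2).
h: a_k = 0, -1, -3/2, -1/3, -5/4, 1, -23/6, …
ICs: h(0) = 0, h′(0) = -1.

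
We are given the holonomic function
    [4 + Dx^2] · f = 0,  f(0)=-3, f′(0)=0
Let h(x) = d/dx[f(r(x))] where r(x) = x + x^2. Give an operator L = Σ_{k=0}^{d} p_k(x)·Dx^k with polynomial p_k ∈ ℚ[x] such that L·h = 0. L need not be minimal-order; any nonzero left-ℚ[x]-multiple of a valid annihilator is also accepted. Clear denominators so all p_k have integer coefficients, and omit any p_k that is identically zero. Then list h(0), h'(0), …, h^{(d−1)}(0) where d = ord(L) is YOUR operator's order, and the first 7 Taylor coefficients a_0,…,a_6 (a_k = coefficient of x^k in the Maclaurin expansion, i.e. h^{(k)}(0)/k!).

f: a_k = -3, 0, 6, 0, -2, 0, 4/15, …
Change of var in L_f (x↦r) gives L₀.
Derive L from L₀ (diff closure).
L = (16 + 32·x + 96·x^2 + 128·x^3 + 64·x^4) + (-6 - 12·x)·Dx + (1 + 4·x + 4·x^2)·Dx^2  (order 2).
h: a_k = 0, 12, 36, 16, -40, -352/5, -224/5, …
ICs: h(0) = 0, h′(0) = 12.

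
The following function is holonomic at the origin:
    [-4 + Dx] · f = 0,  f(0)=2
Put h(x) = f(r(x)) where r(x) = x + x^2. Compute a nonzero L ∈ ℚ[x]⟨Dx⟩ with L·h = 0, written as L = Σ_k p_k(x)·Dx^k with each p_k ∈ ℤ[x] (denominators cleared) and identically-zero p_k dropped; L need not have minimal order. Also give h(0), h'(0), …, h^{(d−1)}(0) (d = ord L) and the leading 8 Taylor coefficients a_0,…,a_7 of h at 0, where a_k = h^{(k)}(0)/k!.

L = (-4 - 8·x) + Dx  (order 1).
h: a_k = 2, 8, 24, 160/3, 304/3, 832/5, 11072/45, 104192/315, …
ICs: h(0) = 2.

f: a_k = 2, 8, 16, 64/3, 64/3, 256/15, 512/45, 2048/315, …
Change of var in L_f (x↦r) gives L₀.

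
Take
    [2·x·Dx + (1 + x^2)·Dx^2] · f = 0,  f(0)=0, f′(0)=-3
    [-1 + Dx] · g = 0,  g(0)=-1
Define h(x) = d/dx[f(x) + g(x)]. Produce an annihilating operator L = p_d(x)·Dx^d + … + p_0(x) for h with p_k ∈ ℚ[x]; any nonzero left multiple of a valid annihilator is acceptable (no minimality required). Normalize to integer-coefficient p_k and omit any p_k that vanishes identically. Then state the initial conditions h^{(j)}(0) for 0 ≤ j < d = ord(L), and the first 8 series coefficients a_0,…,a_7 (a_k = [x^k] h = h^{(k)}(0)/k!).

L = (2 - 4·x - 2·x^2) + (-3 + 3·x + x^2 - x^3)·Dx + (1 + x + x^2 + x^3)·Dx^2  (order 2).
h: a_k = -4, -1, 5/2, -1/6, -73/24, -1/120, 2159/720, -1/5040, …
ICs: h(0) = -4, h′(0) = -1.

f: a_k = 0, -3, 0, 1, 0, -3/5, 0, 3/7, …
g: a_k = -1, -1, -1/2, -1/6, -1/24, -1/120, -1/720, -1/5040, …
h₀=f+g: left-lcm gives L₀, ord ≤ 3.
Differentiate: ansatz ord ≤ ord L₀ ⇒ L.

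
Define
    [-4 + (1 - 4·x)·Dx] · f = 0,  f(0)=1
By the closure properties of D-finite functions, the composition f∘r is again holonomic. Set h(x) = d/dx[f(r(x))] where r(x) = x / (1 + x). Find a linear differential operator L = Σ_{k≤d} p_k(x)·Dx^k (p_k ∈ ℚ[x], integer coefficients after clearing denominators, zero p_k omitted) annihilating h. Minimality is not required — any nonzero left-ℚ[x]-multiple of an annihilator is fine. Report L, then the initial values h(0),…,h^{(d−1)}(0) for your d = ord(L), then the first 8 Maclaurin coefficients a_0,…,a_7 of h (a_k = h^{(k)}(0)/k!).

L = 6 + (-1 + 3·x)·Dx  (order 1).
h: a_k = 4, 24, 108, 432, 1620, 5832, 20412, 69984, …
ICs: h(0) = 4.

f: a_k = 1, 4, 16, 64, 256, 1024, 4096, 16384, …
Substitute x→r, Dx→(1/r')Dx; clear ⇒ L₀.
h₀' ⇒ L via d/dx closure of L₀.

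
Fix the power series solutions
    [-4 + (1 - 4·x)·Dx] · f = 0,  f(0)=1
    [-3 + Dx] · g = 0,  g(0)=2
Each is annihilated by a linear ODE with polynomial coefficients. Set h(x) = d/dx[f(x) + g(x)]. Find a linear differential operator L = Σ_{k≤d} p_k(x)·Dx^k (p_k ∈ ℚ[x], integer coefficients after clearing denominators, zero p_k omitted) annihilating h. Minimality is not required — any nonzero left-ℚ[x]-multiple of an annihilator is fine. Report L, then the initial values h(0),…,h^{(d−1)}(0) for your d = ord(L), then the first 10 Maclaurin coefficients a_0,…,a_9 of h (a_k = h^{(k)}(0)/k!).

f: a_k = 1, 4, 16, 64, 256, 1024, 4096, 16384, 65536, 262144, …
g: a_k = 2, 6, 9, 9, 27/4, 81/20, 81/40, 243/280, 729/2240, 243/2240, …
h₀=f+g: left-lcm gives L₀, ord ≤ 2.
Derive L from L₀ (diff closure).
L = (216 + 288·x) + (-87 - 72·x + 144·x^2)·Dx + (5 - 8·x - 48·x^2)·Dx^2  (order 2).
h: a_k = 10, 50, 219, 1051, 20561/4, 491763/20, 4587763/40, 146801369/280, 5284825227/2240, 23488103129/2240, …
ICs: h(0) = 10, h′(0) = 50.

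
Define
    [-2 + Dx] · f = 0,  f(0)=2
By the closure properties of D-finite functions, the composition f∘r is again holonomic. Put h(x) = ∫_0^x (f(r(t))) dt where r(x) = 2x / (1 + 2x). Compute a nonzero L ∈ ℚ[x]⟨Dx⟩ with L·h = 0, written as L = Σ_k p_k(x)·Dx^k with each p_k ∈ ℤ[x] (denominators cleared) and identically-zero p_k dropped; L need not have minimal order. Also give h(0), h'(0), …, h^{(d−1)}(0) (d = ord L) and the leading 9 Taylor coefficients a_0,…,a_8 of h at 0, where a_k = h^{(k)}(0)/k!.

f: a_k = 2, 4, 4, 8/3, 4/3, 8/15, 8/45, 16/315, 4/315, …
Substitute x→r, Dx→(1/r')Dx; clear ⇒ L₀.
h=∫h₀ ⇒ L = L₀·Dx.
L = -4·Dx + (1 + 4·x + 4·x^2)·Dx^2  (order 2).
h: a_k = 0, 2, 4, 0, -8/3, 64/15, -64/15, 512/315, 320/63, …
ICs: h(0) = 0, h′(0) = 2.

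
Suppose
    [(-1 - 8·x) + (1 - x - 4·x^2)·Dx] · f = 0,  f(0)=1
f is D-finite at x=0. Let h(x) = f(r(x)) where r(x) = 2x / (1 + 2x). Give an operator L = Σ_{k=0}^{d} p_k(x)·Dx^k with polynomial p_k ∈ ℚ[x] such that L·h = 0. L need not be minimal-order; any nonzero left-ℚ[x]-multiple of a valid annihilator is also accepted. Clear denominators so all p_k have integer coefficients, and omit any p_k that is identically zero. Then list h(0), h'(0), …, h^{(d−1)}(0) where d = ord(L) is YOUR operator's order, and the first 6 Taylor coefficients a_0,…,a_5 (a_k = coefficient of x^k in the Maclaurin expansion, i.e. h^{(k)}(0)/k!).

L = (2 + 36·x) + (-1 - 4·x + 12·x^2 + 32·x^3)·Dx  (order 1).
h: a_k = 1, 2, 16, 0, 256, -512, …
ICs: h(0) = 1.

f: a_k = 1, 1, 5, 9, 29, 65, …
L₀ from L_f via x↦r, Dx↦r'^{-1}Dx.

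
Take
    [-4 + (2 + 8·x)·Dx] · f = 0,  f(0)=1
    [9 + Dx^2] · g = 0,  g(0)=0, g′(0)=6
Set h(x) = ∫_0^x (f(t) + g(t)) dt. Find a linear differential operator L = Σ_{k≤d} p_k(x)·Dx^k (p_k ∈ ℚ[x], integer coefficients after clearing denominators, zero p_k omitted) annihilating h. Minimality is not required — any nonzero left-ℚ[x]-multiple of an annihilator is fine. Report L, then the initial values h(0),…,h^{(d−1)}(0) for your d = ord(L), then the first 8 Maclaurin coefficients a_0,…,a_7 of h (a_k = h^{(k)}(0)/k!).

f: a_k = 1, 2, -2, 4, -10, 28, -84, 264, …
g: a_k = 0, 6, 0, -9, 0, 81/20, 0, -243/280, …
Weyl lclm of L_f,L_g ⇒ L₀ (ord ≤ 3).
h=∫₀ˣh₀: take L = L₀·Dx.
L = (-378 - 1296·x - 2592·x^2)·Dx + (45 + 828·x + 3888·x^2 + 5184·x^3)·Dx^2 + (-42 - 144·x - 288·x^2)·Dx^3 + (5 + 92·x + 432·x^2 + 576·x^3)·Dx^4  (order 4).
h: a_k = 0, 1, 4, -2/3, -5/4, -2, 641/120, -12, …
ICs: h(0) = 0, h′(0) = 1, h′′(0) = 8, h′′′(0) = -4.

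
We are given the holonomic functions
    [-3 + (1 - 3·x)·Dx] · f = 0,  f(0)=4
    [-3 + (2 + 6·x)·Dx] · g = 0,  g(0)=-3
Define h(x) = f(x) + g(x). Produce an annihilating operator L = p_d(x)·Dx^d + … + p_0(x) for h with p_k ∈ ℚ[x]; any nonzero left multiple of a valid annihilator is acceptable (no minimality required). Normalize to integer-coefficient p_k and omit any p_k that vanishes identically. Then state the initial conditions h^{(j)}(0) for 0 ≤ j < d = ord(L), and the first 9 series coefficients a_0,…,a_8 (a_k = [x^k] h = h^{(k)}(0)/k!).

L = (-45 - 81·x) + (27 + 126·x + 243·x^2)·Dx + (-2 - 18·x + 18·x^2 + 162·x^3)·Dx^2  (order 2).
h: a_k = 1, 15/2, 315/8, 1647/16, 42687/128, 243729/256, 3031911/1024, 17699391/2048, 868407399/32768, …
ICs: h(0) = 1, h′(0) = 15/2.

f: a_k = 4, 12, 36, 108, 324, 972, 2916, 8748, 26244, …
g: a_k = -3, -9/2, 27/8, -81/16, 1215/128, -5103/256, 45927/1024, -216513/2048, 8444007/32768, …
Weyl lclm of L_f,L_g ⇒ L₀ (ord ≤ 2).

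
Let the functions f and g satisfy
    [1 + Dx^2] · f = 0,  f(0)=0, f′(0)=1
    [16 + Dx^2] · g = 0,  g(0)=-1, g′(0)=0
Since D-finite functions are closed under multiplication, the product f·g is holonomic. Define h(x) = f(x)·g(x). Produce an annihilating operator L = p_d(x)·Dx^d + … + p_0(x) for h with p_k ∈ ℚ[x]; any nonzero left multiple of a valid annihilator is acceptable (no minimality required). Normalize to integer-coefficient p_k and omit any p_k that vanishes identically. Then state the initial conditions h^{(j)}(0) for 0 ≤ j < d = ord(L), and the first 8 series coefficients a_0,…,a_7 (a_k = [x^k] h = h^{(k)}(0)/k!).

L = 225 + 34·Dx^2 + Dx^4  (order 4).
h: a_k = 0, -1, 0, 49/6, 0, -1441/120, 0, 37969/5040, …
ICs: h(0) = 0, h′(0) = -1, h′′(0) = 0, h′′′(0) = 49.

f: a_k = 0, 1, 0, -1/6, 0, 1/120, 0, -1/5040, …
g: a_k = -1, 0, 8, 0, -32/3, 0, 256/45, 0, …
L₀ := L_f ⊗_s L_g (sym. prod.), ord ≤ 4.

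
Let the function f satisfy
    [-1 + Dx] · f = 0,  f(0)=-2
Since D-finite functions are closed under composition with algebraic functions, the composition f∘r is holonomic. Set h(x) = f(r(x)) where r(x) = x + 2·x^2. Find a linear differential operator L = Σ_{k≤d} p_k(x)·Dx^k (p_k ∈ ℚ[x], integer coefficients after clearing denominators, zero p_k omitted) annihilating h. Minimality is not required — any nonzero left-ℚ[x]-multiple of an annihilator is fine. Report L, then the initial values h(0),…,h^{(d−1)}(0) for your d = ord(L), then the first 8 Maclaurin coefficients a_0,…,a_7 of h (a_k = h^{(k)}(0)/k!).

L = (-1 - 4·x) + Dx  (order 1).
h: a_k = -2, -2, -5, -13/3, -73/12, -281/60, -1741/360, -1697/504, …
ICs: h(0) = -2.

f: a_k = -2, -2, -1, -1/3, -1/12, -1/60, -1/360, -1/2520, …
Change of var in L_f (x↦r) gives L₀.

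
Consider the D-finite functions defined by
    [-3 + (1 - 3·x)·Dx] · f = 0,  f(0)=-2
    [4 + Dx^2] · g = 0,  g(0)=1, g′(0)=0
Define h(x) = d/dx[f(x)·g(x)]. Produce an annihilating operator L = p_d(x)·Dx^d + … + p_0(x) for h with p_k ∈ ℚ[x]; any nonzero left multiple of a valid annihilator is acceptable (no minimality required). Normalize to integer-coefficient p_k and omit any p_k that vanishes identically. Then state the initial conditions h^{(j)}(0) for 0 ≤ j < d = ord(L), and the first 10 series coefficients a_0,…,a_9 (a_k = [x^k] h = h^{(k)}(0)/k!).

f: a_k = -2, -6, -18, -54, -162, -486, -1458, -4374, -13122, -39366, …
g: a_k = 1, 0, -2, 0, 2/3, 0, -4/45, 0, 2/315, 0, …
L₀ := L_f ⊗_s L_g (sym. prod.), ord ≤ 2.
Differentiate: ansatz ord ≤ ord L₀ ⇒ L.
L = (-14 - 24·x + 36·x^2) + (-6 + 18·x)·Dx + (1 - 6·x + 9·x^2)·Dx^2  (order 2).
h: a_k = -6, -28, -126, -1528/3, -1910, -103124/15, -360934/15, -5197456/63, -1949046/7, -2631212084/2835, …
ICs: h(0) = -6, h′(0) = -28.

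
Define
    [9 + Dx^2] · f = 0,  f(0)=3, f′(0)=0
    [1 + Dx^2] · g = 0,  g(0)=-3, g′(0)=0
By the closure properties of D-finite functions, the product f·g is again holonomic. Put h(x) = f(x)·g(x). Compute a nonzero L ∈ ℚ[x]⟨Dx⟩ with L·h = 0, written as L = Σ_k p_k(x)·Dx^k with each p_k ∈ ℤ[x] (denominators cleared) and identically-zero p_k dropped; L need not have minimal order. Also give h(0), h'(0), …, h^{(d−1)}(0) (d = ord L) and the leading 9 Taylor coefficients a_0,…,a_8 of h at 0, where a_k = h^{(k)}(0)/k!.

L = 64 + 20·Dx^2 + Dx^4  (order 4).
h: a_k = -9, 0, 45, 0, -51, 0, 26, 0, -257/35, …
ICs: h(0) = -9, h′(0) = 0, h′′(0) = 90, h′′′(0) = 0.

f: a_k = 3, 0, -27/2, 0, 81/8, 0, -243/80, 0, 2187/4480, …
g: a_k = -3, 0, 3/2, 0, -1/8, 0, 1/240, 0, -1/13440, …
L₀ := L_f ⊗_s L_g (sym. prod.), ord ≤ 4.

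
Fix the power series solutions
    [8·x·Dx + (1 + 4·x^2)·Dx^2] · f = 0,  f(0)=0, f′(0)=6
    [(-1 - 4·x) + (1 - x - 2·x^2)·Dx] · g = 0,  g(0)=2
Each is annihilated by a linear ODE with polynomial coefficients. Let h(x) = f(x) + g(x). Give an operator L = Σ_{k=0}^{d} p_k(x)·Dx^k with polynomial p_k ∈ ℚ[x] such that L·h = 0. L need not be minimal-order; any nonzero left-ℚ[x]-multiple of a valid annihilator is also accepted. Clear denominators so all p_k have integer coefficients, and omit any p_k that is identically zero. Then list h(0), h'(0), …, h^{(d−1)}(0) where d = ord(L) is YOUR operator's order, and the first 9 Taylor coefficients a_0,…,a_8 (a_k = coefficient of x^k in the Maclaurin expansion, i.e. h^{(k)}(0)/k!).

f: a_k = 0, 6, 0, -8, 0, 96/5, 0, -384/7, 0, …
g: a_k = 2, 2, 6, 10, 22, 42, 86, 170, 342, …
Weyl lclm of L_f,L_g ⇒ L₀ (ord ≤ 3).
L = (24 - 96·x - 864·x^2 - 1536·x^3 - 3264·x^4 - 768·x^6)·Dx + (-19 - 80·x - 100·x^2 - 544·x^3 - 1424·x^4 - 2368·x^5 - 192·x^6 - 768·x^7)·Dx^2 + (3 + 7·x + 32·x^2 - 28·x^3 + 24·x^4 - 240·x^5 - 256·x^6 - 64·x^7 - 128·x^8)·Dx^3  (order 3).
h: a_k = 2, 8, 6, 2, 22, 306/5, 86, 806/7, 342, …
ICs: h(0) = 2, h′(0) = 8, h′′(0) = 12.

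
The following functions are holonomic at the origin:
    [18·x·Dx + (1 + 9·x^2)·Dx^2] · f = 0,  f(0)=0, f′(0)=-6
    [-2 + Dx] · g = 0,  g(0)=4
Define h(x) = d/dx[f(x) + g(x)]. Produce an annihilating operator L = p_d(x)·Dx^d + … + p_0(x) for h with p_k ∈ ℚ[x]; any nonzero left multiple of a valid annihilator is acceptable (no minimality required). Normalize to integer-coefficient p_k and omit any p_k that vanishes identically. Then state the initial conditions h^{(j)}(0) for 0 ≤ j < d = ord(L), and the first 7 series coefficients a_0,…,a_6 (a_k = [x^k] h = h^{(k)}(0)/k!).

L = (18 - 36·x - 486·x^2 - 324·x^3) + (-11 + 207·x^2 - 162·x^4)·Dx + (1 + 9·x + 18·x^2 + 81·x^3 + 81·x^4)·Dx^2  (order 2).
h: a_k = 2, 16, 70, 32/3, -1442/3, 32/15, 196862/45, …
ICs: h(0) = 2, h′(0) = 16.

f: a_k = 0, -6, 0, 18, 0, -486/5, 0, …
g: a_k = 4, 8, 8, 16/3, 8/3, 16/15, 16/45, …
Sum ⇒ L₀ = lclm(L_f,L_g) in ℚ(x)⟨Dx⟩.
h=h₀': d/dx-closure on L₀ ⇒ L.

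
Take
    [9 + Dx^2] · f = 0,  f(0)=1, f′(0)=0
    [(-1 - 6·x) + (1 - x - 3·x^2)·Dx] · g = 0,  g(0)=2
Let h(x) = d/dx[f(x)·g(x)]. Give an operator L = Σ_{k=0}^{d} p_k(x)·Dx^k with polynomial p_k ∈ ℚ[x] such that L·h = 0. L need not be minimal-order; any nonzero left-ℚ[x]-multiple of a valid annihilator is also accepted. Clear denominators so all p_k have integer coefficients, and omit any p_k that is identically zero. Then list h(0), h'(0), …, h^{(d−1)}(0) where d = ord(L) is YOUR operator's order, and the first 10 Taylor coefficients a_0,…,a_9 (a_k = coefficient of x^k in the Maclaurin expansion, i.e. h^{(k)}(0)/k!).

f: a_k = 1, 0, -9/2, 0, 27/8, 0, -81/80, 0, 729/4480, 0, …
g: a_k = 2, 2, 8, 14, 38, 80, 194, 434, 1016, 2318, …
Product ⇒ symmetric product L₀, ord ≤ 2.
h=h₀': d/dx-closure on L₀ ⇒ L.
L = (-15 - 54·x - 135·x^2 + 162·x^3 + 243·x^4) + (6·x + 54·x^2 + 108·x^3)·Dx + (1 - 4·x - 9·x^2 + 18·x^3 + 27·x^4)·Dx^2  (order 2).
h: a_k = 2, -2, 15, 35, 475/4, 5757/20, 33383/40, 118037/56, 12522393/2240, 31618591/2240, …
ICs: h(0) = 2, h′(0) = -2.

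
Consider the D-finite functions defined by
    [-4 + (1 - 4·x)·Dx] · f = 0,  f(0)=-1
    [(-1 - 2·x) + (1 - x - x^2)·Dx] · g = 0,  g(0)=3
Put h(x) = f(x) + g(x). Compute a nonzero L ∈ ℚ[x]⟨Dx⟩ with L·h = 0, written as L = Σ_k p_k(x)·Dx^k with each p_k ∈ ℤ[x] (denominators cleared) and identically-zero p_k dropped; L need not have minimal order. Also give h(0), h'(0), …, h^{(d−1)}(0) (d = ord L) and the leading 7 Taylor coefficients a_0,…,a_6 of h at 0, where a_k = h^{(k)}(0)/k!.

L = (-16 - 72·x + 24·x^2 - 32·x^3) + (28 - 38·x - 54·x^2 + 16·x^3 - 64·x^4)·Dx + (-3 + 17·x - 23·x^2 + 14·x^3 - 4·x^4 - 16·x^5)·Dx^2  (order 2).
h: a_k = 2, -1, -10, -55, -241, -1000, -4057, …
ICs: h(0) = 2, h′(0) = -1.

f: a_k = -1, -4, -16, -64, -256, -1024, -4096, …
g: a_k = 3, 3, 6, 9, 15, 24, 39, …
f+g: L₀ = lclm(L_f,L_g), ord ≤ 1+1.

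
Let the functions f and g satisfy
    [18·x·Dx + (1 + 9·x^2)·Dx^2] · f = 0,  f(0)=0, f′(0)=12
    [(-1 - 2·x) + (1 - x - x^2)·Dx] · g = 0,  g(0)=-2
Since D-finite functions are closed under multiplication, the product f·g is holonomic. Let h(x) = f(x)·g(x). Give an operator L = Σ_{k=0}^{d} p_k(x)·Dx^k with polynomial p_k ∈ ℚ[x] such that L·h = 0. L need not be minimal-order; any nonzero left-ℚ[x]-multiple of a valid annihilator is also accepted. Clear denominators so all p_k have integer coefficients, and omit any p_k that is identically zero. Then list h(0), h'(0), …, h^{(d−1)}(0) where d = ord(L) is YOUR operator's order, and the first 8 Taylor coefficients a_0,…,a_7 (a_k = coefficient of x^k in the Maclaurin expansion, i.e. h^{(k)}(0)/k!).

L = (2 + 18·x + 54·x^2) + (2 - 14·x + 36·x^2 + 54·x^3)·Dx + (-1 + x - 8·x^2 + 9·x^3 + 9·x^4)·Dx^2  (order 2).
h: a_k = 0, -24, -24, 24, 0, -1824/5, -1824/5, 61944/35, …
ICs: h(0) = 0, h′(0) = -24.

f: a_k = 0, 12, 0, -36, 0, 972/5, 0, -8748/7, …
g: a_k = -2, -2, -4, -6, -10, -16, -26, -42, …
L₀ := L_f ⊗_s L_g (sym. prod.), ord ≤ 2.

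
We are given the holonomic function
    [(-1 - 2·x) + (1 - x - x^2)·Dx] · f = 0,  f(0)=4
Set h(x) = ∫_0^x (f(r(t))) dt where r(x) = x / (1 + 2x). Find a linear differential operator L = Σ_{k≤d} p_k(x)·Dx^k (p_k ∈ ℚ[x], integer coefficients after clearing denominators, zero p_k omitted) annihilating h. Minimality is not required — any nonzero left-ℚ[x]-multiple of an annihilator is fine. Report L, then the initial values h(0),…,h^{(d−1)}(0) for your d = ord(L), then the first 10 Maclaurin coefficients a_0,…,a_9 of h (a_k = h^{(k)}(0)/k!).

f: a_k = 4, 4, 8, 12, 20, 32, 52, 84, 136, 220, …
h₀=f(r): pull back L_f along r ⇒ L₀.
h=∫h₀ ⇒ L = L₀·Dx.
L = (-1 - 4·x)·Dx + (1 + 5·x + 7·x^2 + 2·x^3)·Dx^2  (order 2).
h: a_k = 0, 4, 2, 0, -1, 12/5, -16/3, 12, -55/2, 64, …
ICs: h(0) = 0, h′(0) = 4.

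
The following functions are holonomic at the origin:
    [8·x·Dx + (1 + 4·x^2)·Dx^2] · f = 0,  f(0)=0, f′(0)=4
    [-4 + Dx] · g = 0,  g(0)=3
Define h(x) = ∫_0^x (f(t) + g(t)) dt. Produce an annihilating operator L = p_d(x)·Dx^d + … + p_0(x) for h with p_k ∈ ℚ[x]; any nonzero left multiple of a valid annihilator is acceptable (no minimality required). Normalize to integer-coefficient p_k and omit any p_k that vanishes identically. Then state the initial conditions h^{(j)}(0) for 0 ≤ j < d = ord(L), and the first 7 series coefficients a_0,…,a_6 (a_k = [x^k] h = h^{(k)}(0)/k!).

f: a_k = 0, 4, 0, -16/3, 0, 64/5, 0, …
g: a_k = 3, 12, 24, 32, 32, 128/5, 256/15, …
Weyl lclm of L_f,L_g ⇒ L₀ (ord ≤ 3).
h=∫h₀ ⇒ L = L₀·Dx.
L = (8 - 32·x - 96·x^2 - 128·x^3)·Dx^2 + (-6 - 8·x^2 - 64·x^4)·Dx^3 + (1 + 2·x + 8·x^2 + 8·x^3 + 16·x^4)·Dx^4  (order 4).
h: a_k = 0, 3, 8, 8, 20/3, 32/5, 32/5, …
ICs: h(0) = 0, h′(0) = 3, h′′(0) = 16, h′′′(0) = 48.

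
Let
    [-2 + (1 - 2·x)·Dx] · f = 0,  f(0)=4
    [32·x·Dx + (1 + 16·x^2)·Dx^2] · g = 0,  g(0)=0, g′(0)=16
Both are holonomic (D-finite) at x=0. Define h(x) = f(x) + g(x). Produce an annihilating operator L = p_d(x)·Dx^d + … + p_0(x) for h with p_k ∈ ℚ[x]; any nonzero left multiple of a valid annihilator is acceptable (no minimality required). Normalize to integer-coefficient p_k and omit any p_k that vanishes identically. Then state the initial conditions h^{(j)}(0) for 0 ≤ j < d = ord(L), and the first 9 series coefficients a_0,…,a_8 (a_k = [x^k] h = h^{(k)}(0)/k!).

f: a_k = 4, 8, 16, 32, 64, 128, 256, 512, 1024, …
g: a_k = 0, 16, 0, -256/3, 0, 4096/5, 0, -65536/7, 0, …
Weyl lclm of L_f,L_g ⇒ L₀ (ord ≤ 3).
L = (-32 + 256·x + 1536·x^2)·Dx + (14 - 32·x - 160·x^2 + 1536·x^3)·Dx^2 + (-1 - 6·x - 96·x^3 + 256·x^4)·Dx^3  (order 3).
h: a_k = 4, 24, 16, -160/3, 64, 4736/5, 256, -61952/7, 1024, …
ICs: h(0) = 4, h′(0) = 24, h′′(0) = 32.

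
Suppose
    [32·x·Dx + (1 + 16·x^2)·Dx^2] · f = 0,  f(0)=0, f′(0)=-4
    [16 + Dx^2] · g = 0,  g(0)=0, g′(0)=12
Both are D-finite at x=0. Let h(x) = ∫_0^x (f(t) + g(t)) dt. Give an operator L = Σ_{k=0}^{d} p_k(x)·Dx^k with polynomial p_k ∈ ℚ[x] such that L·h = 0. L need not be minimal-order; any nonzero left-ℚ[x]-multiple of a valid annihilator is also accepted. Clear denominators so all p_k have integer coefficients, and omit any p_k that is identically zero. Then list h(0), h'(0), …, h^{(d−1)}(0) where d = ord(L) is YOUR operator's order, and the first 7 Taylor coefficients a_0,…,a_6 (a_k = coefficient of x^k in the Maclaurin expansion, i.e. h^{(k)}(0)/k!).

L = (-5632·x + 114688·x^3 + 131072·x^5)·Dx^2 + (-16 + 1792·x^2 + 36864·x^4 + 65536·x^6)·Dx^3 + (-352·x + 7168·x^3 + 8192·x^5)·Dx^4 + (-1 + 112·x^2 + 2304·x^4 + 4096·x^6)·Dx^5  (order 5).
h: a_k = 0, 0, 4, 0, -8/3, 0, -448/15, …
ICs: h(0) = 0, h′(0) = 0, h′′(0) = 8, h′′′(0) = 0, h′′′′(0) = -64.

f: a_k = 0, -4, 0, 64/3, 0, -1024/5, 0, …
g: a_k = 0, 12, 0, -32, 0, 128/5, 0, …
L₀ := lclm(L_f,L_g); ord L₀ ≤ 2+2.
h=∫₀ˣh₀: take L = L₀·Dx.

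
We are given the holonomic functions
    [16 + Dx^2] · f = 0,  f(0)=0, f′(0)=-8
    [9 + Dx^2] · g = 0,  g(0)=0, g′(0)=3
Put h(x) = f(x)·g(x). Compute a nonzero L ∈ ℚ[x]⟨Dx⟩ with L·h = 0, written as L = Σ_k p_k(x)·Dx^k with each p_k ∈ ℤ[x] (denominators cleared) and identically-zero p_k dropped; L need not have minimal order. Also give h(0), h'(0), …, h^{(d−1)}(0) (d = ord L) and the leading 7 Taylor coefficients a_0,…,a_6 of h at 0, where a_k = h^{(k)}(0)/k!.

f: a_k = 0, -8, 0, 64/3, 0, -256/15, 0, …
g: a_k = 0, 3, 0, -9/2, 0, 81/40, 0, …
f·g: L₀ = L_f ⊗_s L_g, ord ≤ 2·2.
L = 49 + 50·Dx^2 + Dx^4  (order 4).
h: a_k = 0, 0, -24, 0, 100, 0, -817/5, …
ICs: h(0) = 0, h′(0) = 0, h′′(0) = -48, h′′′(0) = 0.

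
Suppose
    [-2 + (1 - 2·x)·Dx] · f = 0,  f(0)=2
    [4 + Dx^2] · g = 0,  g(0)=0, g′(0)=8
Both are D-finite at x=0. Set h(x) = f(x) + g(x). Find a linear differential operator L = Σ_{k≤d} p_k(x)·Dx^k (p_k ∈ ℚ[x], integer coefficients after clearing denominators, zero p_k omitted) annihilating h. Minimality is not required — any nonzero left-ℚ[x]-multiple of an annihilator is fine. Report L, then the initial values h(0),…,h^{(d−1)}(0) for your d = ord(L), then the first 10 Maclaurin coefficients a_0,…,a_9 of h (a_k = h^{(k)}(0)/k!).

f: a_k = 2, 4, 8, 16, 32, 64, 128, 256, 512, 1024, …
g: a_k = 0, 8, 0, -16/3, 0, 16/15, 0, -32/315, 0, 16/2835, …
L₀ := lclm(L_f,L_g); ord L₀ ≤ 1+2.
L = (56 - 32·x + 32·x^2) + (-12 + 40·x - 48·x^2 + 32·x^3)·Dx + (14 - 8·x + 8·x^2)·Dx^2 + (-3 + 10·x - 12·x^2 + 8·x^3)·Dx^3  (order 3).
h: a_k = 2, 12, 8, 32/3, 32, 976/15, 128, 80608/315, 512, 2903056/2835, …
ICs: h(0) = 2, h′(0) = 12, h′′(0) = 16.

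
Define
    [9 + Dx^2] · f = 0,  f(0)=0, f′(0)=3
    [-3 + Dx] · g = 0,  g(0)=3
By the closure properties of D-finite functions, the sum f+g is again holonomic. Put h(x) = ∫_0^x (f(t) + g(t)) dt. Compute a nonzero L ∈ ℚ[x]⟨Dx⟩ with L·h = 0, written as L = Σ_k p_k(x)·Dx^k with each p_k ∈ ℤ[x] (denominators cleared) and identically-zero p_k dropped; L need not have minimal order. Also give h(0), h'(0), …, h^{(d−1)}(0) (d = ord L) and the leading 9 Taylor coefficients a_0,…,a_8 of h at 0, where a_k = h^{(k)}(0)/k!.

f: a_k = 0, 3, 0, -9/2, 0, 81/40, 0, -243/560, 0, …
g: a_k = 3, 9, 27/2, 27/2, 81/8, 243/40, 243/80, 729/560, 2187/4480, …
h₀=f+g: left-lcm gives L₀, ord ≤ 3.
h=∫h₀ ⇒ L = L₀·Dx.
L = -27·Dx + 9·Dx^2 - 3·Dx^3 + Dx^4  (order 4).
h: a_k = 0, 3, 6, 9/2, 9/4, 81/40, 27/20, 243/560, 243/2240, …
ICs: h(0) = 0, h′(0) = 3, h′′(0) = 12, h′′′(0) = 27.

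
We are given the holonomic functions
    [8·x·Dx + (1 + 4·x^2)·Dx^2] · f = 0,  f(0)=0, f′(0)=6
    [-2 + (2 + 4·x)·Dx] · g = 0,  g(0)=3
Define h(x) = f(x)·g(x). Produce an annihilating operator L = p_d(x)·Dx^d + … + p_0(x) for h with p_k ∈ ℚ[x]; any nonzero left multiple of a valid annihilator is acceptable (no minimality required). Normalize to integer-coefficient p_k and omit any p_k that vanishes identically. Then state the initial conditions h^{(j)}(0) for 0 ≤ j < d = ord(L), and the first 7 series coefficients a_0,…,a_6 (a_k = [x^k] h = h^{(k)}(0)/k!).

L = (3 - 8·x - 4·x^2) + (-2 + 4·x + 24·x^2 + 16·x^3)·Dx + (1 + 4·x + 8·x^2 + 16·x^3 + 16·x^4)·Dx^2  (order 2).
h: a_k = 0, 18, 18, -33, -15, 1167/20, 1227/20, …
ICs: h(0) = 0, h′(0) = 18.

f: a_k = 0, 6, 0, -8, 0, 96/5, 0, …
g: a_k = 3, 3, -3/2, 3/2, -15/8, 21/8, -63/16, …
Sym-product of L_f,L_g gives L₀ (≤ ord 2).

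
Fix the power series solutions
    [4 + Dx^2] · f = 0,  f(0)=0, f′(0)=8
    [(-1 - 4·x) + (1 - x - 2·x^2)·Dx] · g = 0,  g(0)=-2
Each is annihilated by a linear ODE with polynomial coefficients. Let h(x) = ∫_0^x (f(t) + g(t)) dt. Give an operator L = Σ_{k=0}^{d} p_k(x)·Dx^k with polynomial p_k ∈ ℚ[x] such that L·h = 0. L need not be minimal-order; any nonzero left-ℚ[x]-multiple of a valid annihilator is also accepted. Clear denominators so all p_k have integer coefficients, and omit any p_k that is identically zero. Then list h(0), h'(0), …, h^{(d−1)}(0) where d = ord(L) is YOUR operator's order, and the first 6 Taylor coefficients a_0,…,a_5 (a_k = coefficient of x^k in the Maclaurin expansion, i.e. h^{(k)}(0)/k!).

L = (-68 - 304·x - 200·x^2 - 320·x^3 - 160·x^4 - 128·x^5)·Dx + (20 - 12·x - 24·x^2 - 8·x^3 - 48·x^4 - 96·x^5 - 64·x^6)·Dx^2 + (-17 - 76·x - 50·x^2 - 80·x^3 - 40·x^4 - 32·x^5)·Dx^3 + (5 - 3·x - 6·x^2 - 2·x^3 - 12·x^4 - 24·x^5 - 16·x^6)·Dx^4  (order 4).
h: a_k = 0, -2, 3, -2, -23/6, -22/5, …
ICs: h(0) = 0, h′(0) = -2, h′′(0) = 6, h′′′(0) = -12.

f: a_k = 0, 8, 0, -16/3, 0, 16/15, …
g: a_k = -2, -2, -6, -10, -22, -42, …
Sum ⇒ L₀ = lclm(L_f,L_g) in ℚ(x)⟨Dx⟩.
∫: right-multiply L₀ by Dx.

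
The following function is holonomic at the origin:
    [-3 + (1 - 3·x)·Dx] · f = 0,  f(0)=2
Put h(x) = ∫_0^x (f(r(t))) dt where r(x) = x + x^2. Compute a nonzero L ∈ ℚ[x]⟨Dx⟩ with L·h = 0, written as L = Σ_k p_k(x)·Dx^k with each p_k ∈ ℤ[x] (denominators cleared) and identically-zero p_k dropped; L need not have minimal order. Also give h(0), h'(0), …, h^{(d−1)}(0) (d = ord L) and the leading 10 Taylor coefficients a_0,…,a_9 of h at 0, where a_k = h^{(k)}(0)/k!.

L = (3 + 6·x)·Dx + (-1 + 3·x + 3·x^2)·Dx^2  (order 2).
h: a_k = 0, 2, 3, 8, 45/2, 342/5, 216, 702, 9315/4, 7848, …
ICs: h(0) = 0, h′(0) = 2.

f: a_k = 2, 6, 18, 54, 162, 486, 1458, 4374, 13122, 39366, …
Substitute x→r, Dx→(1/r')Dx; clear ⇒ L₀.
h=∫₀ˣh₀: take L = L₀·Dx.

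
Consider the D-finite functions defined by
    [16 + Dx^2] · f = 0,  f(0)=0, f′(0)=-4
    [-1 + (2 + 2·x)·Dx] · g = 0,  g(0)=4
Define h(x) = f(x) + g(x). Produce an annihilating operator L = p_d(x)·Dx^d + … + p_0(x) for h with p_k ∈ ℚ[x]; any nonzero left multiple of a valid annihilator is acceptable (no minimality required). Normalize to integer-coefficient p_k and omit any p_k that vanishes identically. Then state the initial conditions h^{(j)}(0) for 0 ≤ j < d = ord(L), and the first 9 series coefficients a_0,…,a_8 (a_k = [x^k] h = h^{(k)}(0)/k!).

f: a_k = 0, -4, 0, 32/3, 0, -128/15, 0, 1024/315, 0, …
g: a_k = 4, 2, -1/2, 1/4, -5/32, 7/64, -21/256, 33/512, -429/8192, …
L₀ := lclm(L_f,L_g); ord L₀ ≤ 2+1.
L = (-1072 - 2048·x - 1024·x^2) + (2016 + 6112·x + 6144·x^2 + 2048·x^3)·Dx + (-67 - 128·x - 64·x^2)·Dx^2 + (126 + 382·x + 384·x^2 + 128·x^3)·Dx^3  (order 3).
h: a_k = 4, -2, -1/2, 131/12, -5/32, -8087/960, -21/256, 534683/161280, -429/8192, …
ICs: h(0) = 4, h′(0) = -2, h′′(0) = -1.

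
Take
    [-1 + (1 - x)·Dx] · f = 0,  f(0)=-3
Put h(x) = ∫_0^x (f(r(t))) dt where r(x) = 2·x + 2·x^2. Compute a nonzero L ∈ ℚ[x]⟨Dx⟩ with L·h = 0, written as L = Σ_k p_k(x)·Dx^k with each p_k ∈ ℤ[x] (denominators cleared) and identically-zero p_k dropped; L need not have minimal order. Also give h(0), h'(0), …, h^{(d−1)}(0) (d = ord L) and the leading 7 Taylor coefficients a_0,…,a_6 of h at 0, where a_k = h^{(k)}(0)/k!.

f: a_k = -3, -3, -3, -3, -3, -3, -3, …
f∘r: x↦r, Dx↦Dx/r' in L_f ⇒ L₀.
h=∫₀ˣh₀: take L = L₀·Dx.
L = (2 + 4·x)·Dx + (-1 + 2·x + 2·x^2)·Dx^2  (order 2).
h: a_k = 0, -3, -3, -6, -12, -132/5, -60, …
ICs: h(0) = 0, h′(0) = -3.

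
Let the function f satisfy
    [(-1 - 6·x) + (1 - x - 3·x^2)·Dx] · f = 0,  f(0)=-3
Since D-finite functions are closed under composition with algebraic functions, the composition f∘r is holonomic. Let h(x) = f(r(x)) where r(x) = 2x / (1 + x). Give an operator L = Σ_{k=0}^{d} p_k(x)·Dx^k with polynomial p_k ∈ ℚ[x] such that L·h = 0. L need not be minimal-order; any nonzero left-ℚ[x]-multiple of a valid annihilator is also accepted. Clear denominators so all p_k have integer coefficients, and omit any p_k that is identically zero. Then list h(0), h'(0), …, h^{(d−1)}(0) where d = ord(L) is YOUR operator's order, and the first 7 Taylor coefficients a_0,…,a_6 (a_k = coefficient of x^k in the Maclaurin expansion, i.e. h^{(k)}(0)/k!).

L = (2 + 26·x) + (-1 - x + 13·x^2 + 13·x^3)·Dx  (order 1).
h: a_k = -3, -6, -42, -78, -546, -1014, -7098, …
ICs: h(0) = -3.

f: a_k = -3, -3, -12, -21, -57, -120, -291, …
Change of var in L_f (x↦r) gives L₀.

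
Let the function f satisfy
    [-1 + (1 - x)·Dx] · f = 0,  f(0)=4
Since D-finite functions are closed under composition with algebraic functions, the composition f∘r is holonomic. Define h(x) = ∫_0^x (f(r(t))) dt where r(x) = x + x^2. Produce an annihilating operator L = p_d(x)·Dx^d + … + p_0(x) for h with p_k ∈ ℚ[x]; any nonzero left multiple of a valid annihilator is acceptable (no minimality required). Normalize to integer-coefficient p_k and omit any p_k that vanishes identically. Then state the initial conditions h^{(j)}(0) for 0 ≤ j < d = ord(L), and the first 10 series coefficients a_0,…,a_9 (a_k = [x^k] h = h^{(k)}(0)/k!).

f: a_k = 4, 4, 4, 4, 4, 4, 4, 4, 4, 4, …
Change of var in L_f (x↦r) gives L₀.
h=∫₀ˣh₀: take L = L₀·Dx.
L = (1 + 2·x)·Dx + (-1 + x + x^2)·Dx^2  (order 2).
h: a_k = 0, 4, 2, 8/3, 3, 4, 16/3, 52/7, 21/2, 136/9, …
ICs: h(0) = 0, h′(0) = 4.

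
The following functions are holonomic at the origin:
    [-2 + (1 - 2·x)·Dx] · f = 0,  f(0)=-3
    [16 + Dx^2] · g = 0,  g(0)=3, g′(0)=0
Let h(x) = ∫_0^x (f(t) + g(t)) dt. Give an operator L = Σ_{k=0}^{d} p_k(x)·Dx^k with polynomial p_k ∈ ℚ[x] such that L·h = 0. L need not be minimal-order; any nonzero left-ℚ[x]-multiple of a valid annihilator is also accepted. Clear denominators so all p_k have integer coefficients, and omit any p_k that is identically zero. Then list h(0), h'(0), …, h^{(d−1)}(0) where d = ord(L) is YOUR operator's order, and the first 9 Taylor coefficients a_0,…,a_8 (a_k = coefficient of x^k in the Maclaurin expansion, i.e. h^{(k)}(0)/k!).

L = (160 - 256·x + 256·x^2)·Dx + (-48 + 224·x - 384·x^2 + 256·x^3)·Dx^2 + (10 - 16·x + 16·x^2)·Dx^3 + (-3 + 14·x - 24·x^2 + 16·x^3)·Dx^4  (order 4).
h: a_k = 0, 0, -3, -12, -6, -16/5, -16, -448/15, -48, …
ICs: h(0) = 0, h′(0) = 0, h′′(0) = -6, h′′′(0) = -72.

f: a_k = -3, -6, -12, -24, -48, -96, -192, -384, -768, …
g: a_k = 3, 0, -24, 0, 32, 0, -256/15, 0, 512/105, …
Sum ⇒ L₀ = lclm(L_f,L_g) in ℚ(x)⟨Dx⟩.
∫: right-multiply L₀ by Dx.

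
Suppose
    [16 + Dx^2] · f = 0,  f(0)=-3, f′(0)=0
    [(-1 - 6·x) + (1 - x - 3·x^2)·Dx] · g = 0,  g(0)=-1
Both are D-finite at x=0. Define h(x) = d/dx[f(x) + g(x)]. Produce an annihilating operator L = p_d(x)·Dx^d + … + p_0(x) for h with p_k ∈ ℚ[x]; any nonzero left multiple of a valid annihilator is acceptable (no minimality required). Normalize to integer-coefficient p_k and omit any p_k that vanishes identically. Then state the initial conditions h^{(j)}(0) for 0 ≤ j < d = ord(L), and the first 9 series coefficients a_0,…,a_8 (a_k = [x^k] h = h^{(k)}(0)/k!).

f: a_k = -3, 0, 24, 0, -32, 0, 256/15, 0, -512/105, …
g: a_k = -1, -1, -4, -7, -19, -40, -97, -217, -508, …
L₀ := lclm(L_f,L_g); ord L₀ ≤ 2+1.
Differentiate: ansatz ord ≤ ord L₀ ⇒ L.
L = (4672 + 20416·x + 66304·x^2 + 32640·x^3 + 66240·x^4 + 62208·x^5 + 62208·x^6) + (-464 - 2352·x + 3792·x^2 + 6752·x^3 - 2400·x^4 + 5184·x^5 + 24192·x^6 + 20736·x^7)·Dx + (292 + 1276·x + 4144·x^2 + 2040·x^3 + 4140·x^4 + 3888·x^5 + 3888·x^6)·Dx^2 + (-29 - 147·x + 237·x^2 + 422·x^3 - 150·x^4 + 324·x^5 + 1512·x^6 + 1296·x^7)·Dx^3  (order 3).
h: a_k = -1, 40, -21, -204, -200, -2398/5, -1519, -430816/105, -10431, …
ICs: h(0) = -1, h′(0) = 40, h′′(0) = -42.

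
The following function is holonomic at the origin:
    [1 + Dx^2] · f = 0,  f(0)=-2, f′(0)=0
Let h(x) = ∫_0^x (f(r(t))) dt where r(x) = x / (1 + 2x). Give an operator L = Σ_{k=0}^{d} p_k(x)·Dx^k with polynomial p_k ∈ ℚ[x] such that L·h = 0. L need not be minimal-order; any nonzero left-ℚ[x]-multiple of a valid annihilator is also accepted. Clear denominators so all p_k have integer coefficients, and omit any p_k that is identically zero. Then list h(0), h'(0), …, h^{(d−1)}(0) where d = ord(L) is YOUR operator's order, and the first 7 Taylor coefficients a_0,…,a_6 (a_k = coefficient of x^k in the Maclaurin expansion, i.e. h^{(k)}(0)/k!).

f: a_k = -2, 0, 1, 0, -1/12, 0, 1/360, …
L₀ from L_f via x↦r, Dx↦r'^{-1}Dx.
h=∫₀ˣh₀: take L = L₀·Dx.
L = Dx + (4 + 24·x + 48·x^2 + 32·x^3)·Dx^2 + (1 + 8·x + 24·x^2 + 32·x^3 + 16·x^4)·Dx^3  (order 3).
h: a_k = 0, -2, 0, 1/3, -1, 143/60, -47/9, …
ICs: h(0) = 0, h′(0) = -2, h′′(0) = 0.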